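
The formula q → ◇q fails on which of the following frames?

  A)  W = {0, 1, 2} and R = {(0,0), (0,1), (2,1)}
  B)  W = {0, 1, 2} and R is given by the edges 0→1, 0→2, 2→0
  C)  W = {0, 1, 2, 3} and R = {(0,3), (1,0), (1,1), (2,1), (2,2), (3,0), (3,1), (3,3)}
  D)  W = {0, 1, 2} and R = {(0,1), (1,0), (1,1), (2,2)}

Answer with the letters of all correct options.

The schema q → ◇q is the dual of axiom T; it is valid on a frame iff R is reflexive.
(A) R is not reflexive (not 1 R 1), so the schema fails here.
(B) R is not reflexive (not 0 R 0), so the schema fails here.
(C) R is not reflexive (not 0 R 0), so the schema fails here.
(D) R is not reflexive (not 0 R 0), so the schema fails here.

A, B, C, D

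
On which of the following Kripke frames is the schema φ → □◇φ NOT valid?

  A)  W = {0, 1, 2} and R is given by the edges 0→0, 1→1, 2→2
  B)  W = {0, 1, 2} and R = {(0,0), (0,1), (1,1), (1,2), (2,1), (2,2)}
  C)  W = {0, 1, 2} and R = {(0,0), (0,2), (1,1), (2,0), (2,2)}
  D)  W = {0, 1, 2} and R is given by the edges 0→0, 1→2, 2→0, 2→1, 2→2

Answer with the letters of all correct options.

B, D

The schema φ → □◇φ is axiom B; it is valid on a frame iff R is symmetric.
(A) R is symmetric (every R-edge is matched by its reverse), so the schema is valid here.
(B) R is not symmetric (0 R 1 but not 1 R 0), so the schema fails here.
(C) R is symmetric (every R-edge is matched by its reverse), so the schema is valid here.
(D) R is not symmetric (2 R 0 but not 0 R 2), so the schema fails here.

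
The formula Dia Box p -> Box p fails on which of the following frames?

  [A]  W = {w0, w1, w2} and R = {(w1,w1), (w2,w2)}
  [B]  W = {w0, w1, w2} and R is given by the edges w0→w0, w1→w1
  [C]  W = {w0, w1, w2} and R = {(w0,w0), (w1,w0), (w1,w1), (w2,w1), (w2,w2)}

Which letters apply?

The schema Dia Box p -> Box p is the dual of axiom 5; it is valid on a frame iff R is euclidean.
(A) R is euclidean (any two R-successors of the same world are R-related), so the schema is valid here.
(B) R is euclidean (any two R-successors of the same world are R-related), so the schema is valid here.
(C) R is not euclidean (w1 R w0 and w1 R w1 but not w0 R w1), so the schema fails here.

C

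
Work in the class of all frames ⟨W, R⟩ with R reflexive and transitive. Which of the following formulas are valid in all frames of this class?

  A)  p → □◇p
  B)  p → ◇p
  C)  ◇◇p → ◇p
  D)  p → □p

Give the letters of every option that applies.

Reflexive relations are serial.
(A) p → □◇p is axiom B, which corresponds to symmetry. Such an R need not be symmetric — not valid.
(B) p → ◇p is the dual of axiom T; it is valid on a frame exactly when R is reflexive. Every such R is reflexive, so valid.
(C) ◇◇p → ◇p is the dual of axiom 4; it is valid on a frame exactly when R is transitive. Every such R is transitive, so valid.
(D) p → □p is valid only on frames where every R-edge is a self-loop. Such an R need not be a subset of the identity — not valid.

B, C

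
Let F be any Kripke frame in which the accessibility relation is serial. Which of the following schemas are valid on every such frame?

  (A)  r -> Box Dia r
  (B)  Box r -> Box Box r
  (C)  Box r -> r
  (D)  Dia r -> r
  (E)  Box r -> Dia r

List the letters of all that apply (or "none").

(A) axiom B: valid iff R is symmetric. Such an R need not be symmetric — not valid.
(B) Box r -> Box Box r is axiom 4, which corresponds to transitivity. Such an R need not be transitive — not valid.
(C) Box r -> r is axiom T; it is valid on a frame exactly when R is reflexive. Such an R need not be reflexive, so not valid.
(D) Dia r -> r is the converse of T; it holds exactly when R ⊆ identity. Such an R need not be a subset of the identity — not valid.
(E) Box r -> Dia r (axiom D) characterises the serial frames. Every such R is serial — valid.

E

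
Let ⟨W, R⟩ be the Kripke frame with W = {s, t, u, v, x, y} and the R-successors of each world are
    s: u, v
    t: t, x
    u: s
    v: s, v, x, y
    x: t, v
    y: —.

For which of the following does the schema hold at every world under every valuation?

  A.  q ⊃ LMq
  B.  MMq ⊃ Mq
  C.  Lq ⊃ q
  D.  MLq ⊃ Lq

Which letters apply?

R is not reflexive: not s R s.
R is not symmetric: v R y but not y R v.
R is not transitive: s R u and u R s but not s R s.
R is not euclidean: s R u and s R v but not u R v.
(A) q ⊃ LMq is axiom B, which corresponds to symmetry. R is not symmetric — not valid.
(B) the dual of axiom 4: valid iff R is transitive. R is not transitive — not valid.
(C) Lq ⊃ q is axiom T; it is valid on a frame exactly when R is reflexive. R is not reflexive, so not valid.
(D) MLq ⊃ Lq is the dual of axiom 5; it is valid on a frame exactly when R is euclidean. R is not euclidean, so not valid.

none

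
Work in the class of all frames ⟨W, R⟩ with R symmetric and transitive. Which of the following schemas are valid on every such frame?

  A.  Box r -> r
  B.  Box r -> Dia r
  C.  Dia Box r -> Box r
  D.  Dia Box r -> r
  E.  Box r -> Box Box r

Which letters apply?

A symmetric transitive relation is euclidean (uRv and uRw give vRu by symmetry, then vRw by transitivity).
(A) Box r -> r (axiom T) characterises the reflexive frames. Such an R need not be reflexive — not valid.
(B) Box r -> Dia r (axiom D) characterises the serial frames. Such an R need not be serial — not valid.
(C) Dia Box r -> Box r (the dual of axiom 5) characterises the euclidean frames. Every such R is euclidean — valid.
(D) the dual of axiom B: valid iff R is symmetric. Every such R is symmetric — valid.
(E) axiom 4: valid iff R is transitive. Every such R is transitive — valid.

C, D, E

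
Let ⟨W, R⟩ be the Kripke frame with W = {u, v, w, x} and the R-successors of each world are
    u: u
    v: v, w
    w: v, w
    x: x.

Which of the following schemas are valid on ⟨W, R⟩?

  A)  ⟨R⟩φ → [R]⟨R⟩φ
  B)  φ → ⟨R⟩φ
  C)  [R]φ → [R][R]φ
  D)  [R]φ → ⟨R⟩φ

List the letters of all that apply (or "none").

A, B, C, D

R is reflexive: each world relates to itself.
R is transitive: R is closed under composition.
R is euclidean: any two R-successors of the same world are R-related.
R is serial: every world has an R-successor.
(A) axiom 5: valid iff R is euclidean. R is euclidean — valid.
(B) φ → ⟨R⟩φ (the dual of axiom T) characterises the reflexive frames. R is reflexive — valid.
(C) [R]φ → [R][R]φ is axiom 4; it is valid on a frame exactly when R is transitive. R is transitive, so valid.
(D) axiom D: valid iff R is serial. R is serial — valid.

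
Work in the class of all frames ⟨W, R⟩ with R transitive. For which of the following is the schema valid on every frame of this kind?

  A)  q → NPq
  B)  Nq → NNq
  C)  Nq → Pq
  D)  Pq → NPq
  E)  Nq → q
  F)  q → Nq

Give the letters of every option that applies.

B

(A) q → NPq is axiom B, which corresponds to symmetry. Such an R need not be symmetric — not valid.
(B) Nq → NNq is axiom 4; it is valid on a frame exactly when R is transitive. Every such R is transitive, so valid.
(C) Nq → Pq (axiom D) characterises the serial frames. Such an R need not be serial — not valid.
(D) Pq → NPq is axiom 5, which corresponds to the euclidean property. Such an R need not be euclidean — not valid.
(E) axiom T: valid iff R is reflexive. Such an R need not be reflexive — not valid.
(F) q → Nq is valid only on frames where every R-edge is a self-loop. Such an R need not be a subset of the identity — not valid.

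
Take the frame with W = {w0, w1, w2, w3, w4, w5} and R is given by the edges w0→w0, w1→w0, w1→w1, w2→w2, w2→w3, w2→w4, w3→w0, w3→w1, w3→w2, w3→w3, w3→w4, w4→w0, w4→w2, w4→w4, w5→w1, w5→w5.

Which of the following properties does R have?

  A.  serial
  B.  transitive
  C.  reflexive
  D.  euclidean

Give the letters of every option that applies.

A, C

(A) serial: every world has an R-successor.
(B) not transitive: w2 R w3 and w3 R w0 but not w2 R w0.
(C) reflexive: each world relates to itself.
(D) not euclidean: w1 R w0 and w1 R w1 but not w0 R w1.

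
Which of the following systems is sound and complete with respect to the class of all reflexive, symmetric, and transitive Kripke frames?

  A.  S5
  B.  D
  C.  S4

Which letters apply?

A

(A) S5 is determined by exactly this class.
(B) D is determined by the class of serial frames.
(C) S4 is determined by the class of reflexive and transitive frames.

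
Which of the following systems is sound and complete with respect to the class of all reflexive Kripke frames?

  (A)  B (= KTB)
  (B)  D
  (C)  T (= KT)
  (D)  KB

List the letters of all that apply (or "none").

(A) B (= KTB) is determined by the class of reflexive and symmetric frames.
(B) D is determined by the class of serial frames.
(C) T (= KT) is determined by exactly this class.
(D) KB is determined by the class of symmetric frames.

C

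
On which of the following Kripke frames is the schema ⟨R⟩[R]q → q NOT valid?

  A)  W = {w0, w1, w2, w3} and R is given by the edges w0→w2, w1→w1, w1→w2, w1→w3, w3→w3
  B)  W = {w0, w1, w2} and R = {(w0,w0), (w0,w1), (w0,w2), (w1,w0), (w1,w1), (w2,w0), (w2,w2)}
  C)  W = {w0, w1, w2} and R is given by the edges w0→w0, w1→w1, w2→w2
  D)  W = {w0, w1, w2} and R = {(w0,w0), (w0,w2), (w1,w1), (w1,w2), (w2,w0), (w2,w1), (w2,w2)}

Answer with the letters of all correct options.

The schema ⟨R⟩[R]q → q is the dual of axiom B; it is valid on a frame iff R is symmetric.
(A) R is not symmetric (w0 R w2 but not w2 R w0), so the schema fails here.
(B) R is symmetric (every R-edge is matched by its reverse), so the schema is valid here.
(C) R is symmetric (every R-edge is matched by its reverse), so the schema is valid here.
(D) R is symmetric (every R-edge is matched by its reverse), so the schema is valid here.

A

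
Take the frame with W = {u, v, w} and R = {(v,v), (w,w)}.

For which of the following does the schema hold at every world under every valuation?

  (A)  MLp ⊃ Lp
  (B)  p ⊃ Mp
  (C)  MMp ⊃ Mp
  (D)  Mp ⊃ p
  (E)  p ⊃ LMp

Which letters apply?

A, C, D, E

R is not reflexive: not u R u.
R is symmetric: every R-edge is matched by its reverse.
R is transitive: R is closed under composition.
R is euclidean: any two R-successors of the same world are R-related.
R is a subset of the identity: every R-edge is a self-loop.
(A) MLp ⊃ Lp is the dual of axiom 5; it is valid on a frame exactly when R is euclidean. R is euclidean, so valid.
(B) p ⊃ Mp is the dual of axiom T, which corresponds to reflexivity. R is not reflexive — not valid.
(C) the dual of axiom 4: valid iff R is transitive. R is transitive — valid.
(D) Mp ⊃ p (the converse of T) corresponds to R being a subset of the identity. Here R ⊆ identity, so valid.
(E) p ⊃ LMp is axiom B, which corresponds to symmetry. R is symmetric — valid.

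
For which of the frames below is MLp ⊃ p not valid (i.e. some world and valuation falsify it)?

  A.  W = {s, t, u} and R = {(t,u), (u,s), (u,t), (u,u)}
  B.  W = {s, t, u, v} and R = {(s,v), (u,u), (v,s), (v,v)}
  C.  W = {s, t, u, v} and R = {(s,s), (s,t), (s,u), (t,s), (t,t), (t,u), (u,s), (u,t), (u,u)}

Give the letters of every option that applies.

A

The schema MLp ⊃ p is the dual of axiom B; it is valid on a frame iff R is symmetric.
(A) R is not symmetric (u R s but not s R u), so the schema fails here.
(B) R is symmetric (every R-edge is matched by its reverse), so the schema is valid here.
(C) R is symmetric (every R-edge is matched by its reverse), so the schema is valid here.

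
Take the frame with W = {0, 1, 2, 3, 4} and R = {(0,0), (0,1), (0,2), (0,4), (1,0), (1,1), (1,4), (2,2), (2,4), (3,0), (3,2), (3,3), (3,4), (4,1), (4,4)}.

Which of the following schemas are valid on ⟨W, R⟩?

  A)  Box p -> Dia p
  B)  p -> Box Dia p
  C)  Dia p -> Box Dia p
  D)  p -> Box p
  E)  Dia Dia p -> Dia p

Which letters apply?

R is not symmetric: 0 R 2 but not 2 R 0.
R is not transitive: 1 R 0 and 0 R 2 but not 1 R 2.
R is not euclidean: 0 R 1 and 0 R 2 but not 1 R 2.
R is serial: every world has an R-successor.
R is not a subset of the identity: 0 R 1 with 0 ≠ 1.
(A) axiom D: valid iff R is serial. R is serial — valid.
(B) p -> Box Dia p (axiom B) characterises the symmetric frames. R is not symmetric — not valid.
(C) Dia p -> Box Dia p is axiom 5; it is valid on a frame exactly when R is euclidean. R is not euclidean, so not valid.
(D) p -> Box p is equivalent to ◇p→p; it holds exactly when R ⊆ identity. Here R ⊄ identity — not valid.
(E) Dia Dia p -> Dia p is the dual of axiom 4; it is valid on a frame exactly when R is transitive. R is not transitive, so not valid.

A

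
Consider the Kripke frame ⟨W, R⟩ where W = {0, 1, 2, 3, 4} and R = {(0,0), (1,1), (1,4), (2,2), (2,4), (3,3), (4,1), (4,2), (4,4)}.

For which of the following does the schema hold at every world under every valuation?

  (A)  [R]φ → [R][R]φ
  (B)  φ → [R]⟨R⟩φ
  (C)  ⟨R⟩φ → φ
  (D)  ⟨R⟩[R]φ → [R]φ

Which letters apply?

R is symmetric: every R-edge is matched by its reverse.
R is not transitive: 1 R 4 and 4 R 2 but not 1 R 2.
R is not euclidean: 4 R 1 and 4 R 2 but not 1 R 2.
R is not a subset of the identity: 1 R 4 with 1 ≠ 4.
(A) [R]φ → [R][R]φ is axiom 4, which corresponds to transitivity. R is not transitive — not valid.
(B) φ → [R]⟨R⟩φ is axiom B, which corresponds to symmetry. R is symmetric — valid.
(C) ⟨R⟩φ → φ is the converse of T; it holds exactly when R ⊆ identity. Here R ⊄ identity — not valid.
(D) ⟨R⟩[R]φ → [R]φ (the dual of axiom 5) characterises the euclidean frames. R is not euclidean — not valid.

B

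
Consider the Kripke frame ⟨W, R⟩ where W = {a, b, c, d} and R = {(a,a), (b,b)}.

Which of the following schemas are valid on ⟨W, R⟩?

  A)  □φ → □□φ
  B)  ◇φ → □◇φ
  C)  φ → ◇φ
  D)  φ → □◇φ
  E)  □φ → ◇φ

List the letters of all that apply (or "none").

R is not reflexive: not c R c.
R is symmetric: every R-edge is matched by its reverse.
R is transitive: R is closed under composition.
R is euclidean: any two R-successors of the same world are R-related.
R is not serial: c has no R-successor.
(A) □φ → □□φ is axiom 4; it is valid on a frame exactly when R is transitive. R is transitive, so valid.
(B) ◇φ → □◇φ (axiom 5) characterises the euclidean frames. R is euclidean — valid.
(C) the dual of axiom T: valid iff R is reflexive. R is not reflexive — not valid.
(D) φ → □◇φ is axiom B; it is valid on a frame exactly when R is symmetric. R is symmetric, so valid.
(E) □φ → ◇φ is axiom D, which corresponds to seriality. R is not serial — not valid.

A, B, D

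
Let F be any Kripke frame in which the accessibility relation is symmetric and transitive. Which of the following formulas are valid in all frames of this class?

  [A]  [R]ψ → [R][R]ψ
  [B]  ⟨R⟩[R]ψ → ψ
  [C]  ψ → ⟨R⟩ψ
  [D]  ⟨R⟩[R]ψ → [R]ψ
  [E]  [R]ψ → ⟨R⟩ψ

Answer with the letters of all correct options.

A symmetric transitive relation is euclidean (uRv and uRw give vRu by symmetry, then vRw by transitivity).
(A) [R]ψ → [R][R]ψ (axiom 4) characterises the transitive frames. Every such R is transitive — valid.
(B) ⟨R⟩[R]ψ → ψ is the dual of axiom B; it is valid on a frame exactly when R is symmetric. Every such R is symmetric, so valid.
(C) ψ → ⟨R⟩ψ is the dual of axiom T; it is valid on a frame exactly when R is reflexive. Such an R need not be reflexive, so not valid.
(D) ⟨R⟩[R]ψ → [R]ψ is the dual of axiom 5, which corresponds to the euclidean property. Every such R is euclidean — valid.
(E) [R]ψ → ⟨R⟩ψ (axiom D) characterises the serial frames. Such an R need not be serial — not valid.

A, B, D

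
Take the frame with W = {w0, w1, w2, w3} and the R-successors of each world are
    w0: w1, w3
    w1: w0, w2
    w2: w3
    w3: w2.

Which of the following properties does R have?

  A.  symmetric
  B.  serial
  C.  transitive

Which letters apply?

B

(A) not symmetric: w0 R w3 but not w3 R w0.
(B) serial: every world has an R-successor.
(C) not transitive: w0 R w1 and w1 R w0 but not w0 R w0.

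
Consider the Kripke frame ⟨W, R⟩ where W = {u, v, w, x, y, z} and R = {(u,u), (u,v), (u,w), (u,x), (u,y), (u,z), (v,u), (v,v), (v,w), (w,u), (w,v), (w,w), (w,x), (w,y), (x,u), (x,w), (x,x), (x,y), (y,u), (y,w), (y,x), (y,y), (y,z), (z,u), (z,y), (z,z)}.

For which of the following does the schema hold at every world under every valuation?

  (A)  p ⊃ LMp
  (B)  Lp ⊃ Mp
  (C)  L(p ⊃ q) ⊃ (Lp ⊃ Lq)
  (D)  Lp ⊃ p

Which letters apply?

A, B, C, D

R is reflexive: each world relates to itself.
R is symmetric: every R-edge is matched by its reverse.
R is serial: every world has an R-successor.
(A) axiom B: valid iff R is symmetric. R is symmetric — valid.
(B) axiom D: valid iff R is serial. R is serial — valid.
(C) L(p ⊃ q) ⊃ (Lp ⊃ Lq) is the K axiom; it holds on all frames — valid.
(D) Lp ⊃ p (axiom T) characterises the reflexive frames. R is reflexive — valid.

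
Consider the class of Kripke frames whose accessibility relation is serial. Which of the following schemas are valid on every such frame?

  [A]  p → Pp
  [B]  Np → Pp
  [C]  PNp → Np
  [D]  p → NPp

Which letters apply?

(A) the dual of axiom T: valid iff R is reflexive. Such an R need not be reflexive — not valid.
(B) Np → Pp (axiom D) characterises the serial frames. Every such R is serial — valid.
(C) PNp → Np is the dual of axiom 5, which corresponds to the euclidean property. Such an R need not be euclidean — not valid.
(D) p → NPp is axiom B, which corresponds to symmetry. Such an R need not be symmetric — not valid.

B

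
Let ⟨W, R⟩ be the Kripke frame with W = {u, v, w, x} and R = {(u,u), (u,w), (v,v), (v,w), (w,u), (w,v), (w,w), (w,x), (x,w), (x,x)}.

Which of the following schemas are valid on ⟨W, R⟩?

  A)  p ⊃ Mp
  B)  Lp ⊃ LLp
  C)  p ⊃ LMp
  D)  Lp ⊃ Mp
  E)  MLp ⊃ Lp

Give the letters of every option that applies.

A, C, D

R is reflexive: each world relates to itself.
R is symmetric: every R-edge is matched by its reverse.
R is not transitive: u R w and w R v but not u R v.
R is not euclidean: w R u and w R v but not u R v.
R is serial: every world has an R-successor.
(A) the dual of axiom T: valid iff R is reflexive. R is reflexive — valid.
(B) Lp ⊃ LLp (axiom 4) characterises the transitive frames. R is not transitive — not valid.
(C) p ⊃ LMp is axiom B, which corresponds to symmetry. R is symmetric — valid.
(D) Lp ⊃ Mp is axiom D; it is valid on a frame exactly when R is serial. R is serial, so valid.
(E) the dual of axiom 5: valid iff R is euclidean. R is not euclidean — not valid.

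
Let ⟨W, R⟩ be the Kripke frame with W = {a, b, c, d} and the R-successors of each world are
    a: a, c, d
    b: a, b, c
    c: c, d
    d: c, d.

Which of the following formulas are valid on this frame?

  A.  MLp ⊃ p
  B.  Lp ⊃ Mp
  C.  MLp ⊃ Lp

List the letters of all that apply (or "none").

R is not symmetric: a R c but not c R a.
R is not euclidean: a R c and a R a but not c R a.
R is serial: every world has an R-successor.
(A) MLp ⊃ p (the dual of axiom B) characterises the symmetric frames. R is not symmetric — not valid.
(B) axiom D: valid iff R is serial. R is serial — valid.
(C) MLp ⊃ Lp (the dual of axiom 5) characterises the euclidean frames. R is not euclidean — not valid.

B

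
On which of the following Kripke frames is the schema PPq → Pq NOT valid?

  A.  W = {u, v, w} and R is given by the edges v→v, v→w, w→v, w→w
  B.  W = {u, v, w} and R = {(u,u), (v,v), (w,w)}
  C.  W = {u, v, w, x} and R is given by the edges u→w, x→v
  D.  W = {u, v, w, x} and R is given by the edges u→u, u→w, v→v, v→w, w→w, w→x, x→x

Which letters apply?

D

The schema PPq → Pq is the dual of axiom 4; it is valid on a frame iff R is transitive.
(A) R is transitive (R is closed under composition), so the schema is valid here.
(B) R is transitive (R is closed under composition), so the schema is valid here.
(C) R is transitive (R is closed under composition), so the schema is valid here.
(D) R is not transitive (u R w and w R x but not u R x), so the schema fails here.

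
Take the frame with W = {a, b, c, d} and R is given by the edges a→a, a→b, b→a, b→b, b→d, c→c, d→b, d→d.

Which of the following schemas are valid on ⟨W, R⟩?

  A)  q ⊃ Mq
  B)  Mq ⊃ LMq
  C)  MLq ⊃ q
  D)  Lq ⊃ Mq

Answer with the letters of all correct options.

A, C, D

R is reflexive: each world relates to itself.
R is symmetric: every R-edge is matched by its reverse.
R is not euclidean: b R a and b R d but not a R d.
R is serial: every world has an R-successor.
(A) q ⊃ Mq (the dual of axiom T) characterises the reflexive frames. R is reflexive — valid.
(B) axiom 5: valid iff R is euclidean. R is not euclidean — not valid.
(C) MLq ⊃ q is the dual of axiom B, which corresponds to symmetry. R is symmetric — valid.
(D) axiom D: valid iff R is serial. R is serial — valid.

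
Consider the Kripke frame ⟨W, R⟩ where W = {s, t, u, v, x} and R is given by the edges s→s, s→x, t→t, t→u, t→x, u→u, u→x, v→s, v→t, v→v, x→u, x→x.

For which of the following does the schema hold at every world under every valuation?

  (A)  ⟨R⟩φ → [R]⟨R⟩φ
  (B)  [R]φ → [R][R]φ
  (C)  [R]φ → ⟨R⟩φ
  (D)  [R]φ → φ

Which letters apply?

R is reflexive: each world relates to itself.
R is not transitive: s R x and x R u but not s R u.
R is not euclidean: s R x and s R s but not x R s.
R is serial: every world has an R-successor.
(A) ⟨R⟩φ → [R]⟨R⟩φ (axiom 5) characterises the euclidean frames. R is not euclidean — not valid.
(B) [R]φ → [R][R]φ is axiom 4; it is valid on a frame exactly when R is transitive. R is not transitive, so not valid.
(C) axiom D: valid iff R is serial. R is serial — valid.
(D) axiom T: valid iff R is reflexive. R is reflexive — valid.

C, D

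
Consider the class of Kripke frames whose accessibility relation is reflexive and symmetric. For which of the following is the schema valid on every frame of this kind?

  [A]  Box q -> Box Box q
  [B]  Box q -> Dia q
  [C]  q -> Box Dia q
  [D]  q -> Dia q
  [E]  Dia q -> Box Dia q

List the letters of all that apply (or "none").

B, C, D

Reflexive relations are serial.
(A) Box q -> Box Box q (axiom 4) characterises the transitive frames. Such an R need not be transitive — not valid.
(B) Box q -> Dia q is axiom D; it is valid on a frame exactly when R is serial. Every such R is serial, so valid.
(C) q -> Box Dia q is axiom B; it is valid on a frame exactly when R is symmetric. Every such R is symmetric, so valid.
(D) q -> Dia q (the dual of axiom T) characterises the reflexive frames. Every such R is reflexive — valid.
(E) Dia q -> Box Dia q (axiom 5) characterises the euclidean frames. Such an R need not be euclidean — not valid.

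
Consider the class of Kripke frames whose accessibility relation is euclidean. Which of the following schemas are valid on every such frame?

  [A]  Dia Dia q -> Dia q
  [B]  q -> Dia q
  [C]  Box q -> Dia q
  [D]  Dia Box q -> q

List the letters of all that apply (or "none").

none

(A) Dia Dia q -> Dia q is the dual of axiom 4; it is valid on a frame exactly when R is transitive. Such an R need not be transitive, so not valid.
(B) the dual of axiom T: valid iff R is reflexive. Such an R need not be reflexive — not valid.
(C) Box q -> Dia q is axiom D, which corresponds to seriality. Such an R need not be serial — not valid.
(D) the dual of axiom B: valid iff R is symmetric. Such an R need not be symmetric — not valid.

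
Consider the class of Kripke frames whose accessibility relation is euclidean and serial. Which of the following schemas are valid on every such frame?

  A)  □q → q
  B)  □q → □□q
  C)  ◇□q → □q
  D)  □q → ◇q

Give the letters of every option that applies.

C, D

(A) axiom T: valid iff R is reflexive. Such an R need not be reflexive — not valid.
(B) axiom 4: valid iff R is transitive. Such an R need not be transitive — not valid.
(C) ◇□q → □q is the dual of axiom 5, which corresponds to the euclidean property. Every such R is euclidean — valid.
(D) □q → ◇q (axiom D) characterises the serial frames. Every such R is serial — valid.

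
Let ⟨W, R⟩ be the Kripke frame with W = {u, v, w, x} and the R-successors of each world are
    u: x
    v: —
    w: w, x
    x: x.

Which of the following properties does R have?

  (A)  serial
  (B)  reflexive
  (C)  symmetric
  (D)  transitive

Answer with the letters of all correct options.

D

(A) not serial: v has no R-successor.
(B) not reflexive: not u R u.
(C) not symmetric: u R x but not x R u.
(D) transitive: R is closed under composition.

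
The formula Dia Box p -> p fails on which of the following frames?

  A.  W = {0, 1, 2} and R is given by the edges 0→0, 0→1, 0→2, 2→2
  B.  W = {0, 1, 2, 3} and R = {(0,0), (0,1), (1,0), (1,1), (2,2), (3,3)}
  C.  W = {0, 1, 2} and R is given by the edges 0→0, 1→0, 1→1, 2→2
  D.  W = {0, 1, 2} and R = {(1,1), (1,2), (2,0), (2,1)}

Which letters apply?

A, C, D

The schema Dia Box p -> p is the dual of axiom B; it is valid on a frame iff R is symmetric.
(A) R is not symmetric (0 R 1 but not 1 R 0), so the schema fails here.
(B) R is symmetric (every R-edge is matched by its reverse), so the schema is valid here.
(C) R is not symmetric (1 R 0 but not 0 R 1), so the schema fails here.
(D) R is not symmetric (2 R 0 but not 0 R 2), so the schema fails here.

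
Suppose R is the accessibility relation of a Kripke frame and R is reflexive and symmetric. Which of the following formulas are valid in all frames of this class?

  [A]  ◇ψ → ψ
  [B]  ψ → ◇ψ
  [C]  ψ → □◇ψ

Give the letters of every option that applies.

B, C

Reflexive relations are serial.
(A) ◇ψ → ψ is valid only on frames where every R-edge is a self-loop. Such an R need not be a subset of the identity — not valid.
(B) the dual of axiom T: valid iff R is reflexive. Every such R is reflexive — valid.
(C) axiom B: valid iff R is symmetric. Every such R is symmetric — valid.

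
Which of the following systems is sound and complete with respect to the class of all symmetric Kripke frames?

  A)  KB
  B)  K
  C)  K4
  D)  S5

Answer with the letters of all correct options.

(A) KB is determined by exactly this class.
(B) K is determined by the class of arbitrary frames.
(C) K4 is determined by the class of transitive frames.
(D) S5 is determined by the class of reflexive, symmetric, and transitive frames.

A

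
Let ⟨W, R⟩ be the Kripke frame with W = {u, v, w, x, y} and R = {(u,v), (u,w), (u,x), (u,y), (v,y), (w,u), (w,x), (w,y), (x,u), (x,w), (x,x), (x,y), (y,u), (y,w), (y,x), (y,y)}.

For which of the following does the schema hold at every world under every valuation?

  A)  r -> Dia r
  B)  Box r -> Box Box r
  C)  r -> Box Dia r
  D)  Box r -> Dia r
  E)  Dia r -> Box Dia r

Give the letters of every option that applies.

D

R is not reflexive: not u R u.
R is not symmetric: u R v but not v R u.
R is not transitive: u R w and w R u but not u R u.
R is not euclidean: u R v and u R w but not v R w.
R is serial: every world has an R-successor.
(A) r -> Dia r (the dual of axiom T) characterises the reflexive frames. R is not reflexive — not valid.
(B) Box r -> Box Box r (axiom 4) characterises the transitive frames. R is not transitive — not valid.
(C) axiom B: valid iff R is symmetric. R is not symmetric — not valid.
(D) Box r -> Dia r is axiom D; it is valid on a frame exactly when R is serial. R is serial, so valid.
(E) Dia r -> Box Dia r is axiom 5; it is valid on a frame exactly when R is euclidean. R is not euclidean, so not valid.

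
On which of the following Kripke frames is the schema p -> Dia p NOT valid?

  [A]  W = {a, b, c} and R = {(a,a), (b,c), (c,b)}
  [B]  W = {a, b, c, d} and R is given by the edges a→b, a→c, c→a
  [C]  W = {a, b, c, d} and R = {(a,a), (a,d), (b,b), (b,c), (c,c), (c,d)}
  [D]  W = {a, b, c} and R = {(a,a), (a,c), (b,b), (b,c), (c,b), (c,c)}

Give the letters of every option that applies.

A, B, C

The schema p -> Dia p is the dual of axiom T; it is valid on a frame iff R is reflexive.
(A) R is not reflexive (not b R b), so the schema fails here.
(B) R is not reflexive (not a R a), so the schema fails here.
(C) R is not reflexive (not d R d), so the schema fails here.
(D) R is reflexive (each world relates to itself), so the schema is valid here.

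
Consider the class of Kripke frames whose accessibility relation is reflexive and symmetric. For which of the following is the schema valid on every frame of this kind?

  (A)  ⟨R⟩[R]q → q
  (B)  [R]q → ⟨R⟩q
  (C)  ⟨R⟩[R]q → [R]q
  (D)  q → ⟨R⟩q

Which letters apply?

Reflexive relations are serial.
(A) the dual of axiom B: valid iff R is symmetric. Every such R is symmetric — valid.
(B) [R]q → ⟨R⟩q is axiom D, which corresponds to seriality. Every such R is serial — valid.
(C) ⟨R⟩[R]q → [R]q is the dual of axiom 5; it is valid on a frame exactly when R is euclidean. Such an R need not be euclidean, so not valid.
(D) the dual of axiom T: valid iff R is reflexive. Every such R is reflexive — valid.

A, B, D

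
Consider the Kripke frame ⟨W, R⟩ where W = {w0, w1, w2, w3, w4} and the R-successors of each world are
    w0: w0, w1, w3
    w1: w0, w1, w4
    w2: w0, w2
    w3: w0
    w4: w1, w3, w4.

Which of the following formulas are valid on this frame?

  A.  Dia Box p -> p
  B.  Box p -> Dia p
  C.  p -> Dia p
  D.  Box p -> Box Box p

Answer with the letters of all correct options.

B

R is not reflexive: not w3 R w3.
R is not symmetric: w2 R w0 but not w0 R w2.
R is not transitive: w0 R w1 and w1 R w4 but not w0 R w4.
R is serial: every world has an R-successor.
(A) the dual of axiom B: valid iff R is symmetric. R is not symmetric — not valid.
(B) Box p -> Dia p is axiom D, which corresponds to seriality. R is serial — valid.
(C) the dual of axiom T: valid iff R is reflexive. R is not reflexive — not valid.
(D) Box p -> Box Box p (axiom 4) characterises the transitive frames. R is not transitive — not valid.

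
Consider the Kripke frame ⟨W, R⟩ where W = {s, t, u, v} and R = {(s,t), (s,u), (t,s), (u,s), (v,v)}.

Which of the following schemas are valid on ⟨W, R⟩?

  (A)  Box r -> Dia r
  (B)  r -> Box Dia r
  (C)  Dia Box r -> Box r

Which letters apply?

R is symmetric: every R-edge is matched by its reverse.
R is not euclidean: s R t and s R u but not t R u.
R is serial: every world has an R-successor.
(A) axiom D: valid iff R is serial. R is serial — valid.
(B) r -> Box Dia r is axiom B, which corresponds to symmetry. R is symmetric — valid.
(C) Dia Box r -> Box r (the dual of axiom 5) characterises the euclidean frames. R is not euclidean — not valid.

A, B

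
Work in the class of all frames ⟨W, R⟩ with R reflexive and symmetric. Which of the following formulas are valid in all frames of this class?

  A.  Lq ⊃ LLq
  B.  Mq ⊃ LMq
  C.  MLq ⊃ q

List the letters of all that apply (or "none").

Reflexive relations are serial.
(A) axiom 4: valid iff R is transitive. Such an R need not be transitive — not valid.
(B) Mq ⊃ LMq is axiom 5, which corresponds to the euclidean property. Such an R need not be euclidean — not valid.
(C) MLq ⊃ q is the dual of axiom B; it is valid on a frame exactly when R is symmetric. Every such R is symmetric, so valid.

C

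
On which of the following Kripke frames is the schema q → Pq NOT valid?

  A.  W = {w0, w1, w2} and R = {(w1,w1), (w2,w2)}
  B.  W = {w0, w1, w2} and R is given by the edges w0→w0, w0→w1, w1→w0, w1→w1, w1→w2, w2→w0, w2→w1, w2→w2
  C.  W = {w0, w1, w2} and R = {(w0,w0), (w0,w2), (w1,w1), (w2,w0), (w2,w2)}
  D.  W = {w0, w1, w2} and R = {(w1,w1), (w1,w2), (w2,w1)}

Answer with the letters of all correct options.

A, D

The schema q → Pq is the dual of axiom T; it is valid on a frame iff R is reflexive.
(A) R is not reflexive (not w0 R w0), so the schema fails here.
(B) R is reflexive (each world relates to itself), so the schema is valid here.
(C) R is reflexive (each world relates to itself), so the schema is valid here.
(D) R is not reflexive (not w0 R w0), so the schema fails here.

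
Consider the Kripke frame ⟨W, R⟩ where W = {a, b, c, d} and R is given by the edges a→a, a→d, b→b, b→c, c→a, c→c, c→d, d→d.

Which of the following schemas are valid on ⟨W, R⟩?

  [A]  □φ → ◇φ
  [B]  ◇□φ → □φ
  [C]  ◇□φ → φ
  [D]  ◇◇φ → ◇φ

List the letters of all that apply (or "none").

A

R is not symmetric: a R d but not d R a.
R is not transitive: b R c and c R a but not b R a.
R is not euclidean: a R d and a R a but not d R a.
R is serial: every world has an R-successor.
(A) □φ → ◇φ is axiom D; it is valid on a frame exactly when R is serial. R is serial, so valid.
(B) ◇□φ → □φ is the dual of axiom 5, which corresponds to the euclidean property. R is not euclidean — not valid.
(C) the dual of axiom B: valid iff R is symmetric. R is not symmetric — not valid.
(D) ◇◇φ → ◇φ is the dual of axiom 4; it is valid on a frame exactly when R is transitive. R is not transitive, so not valid.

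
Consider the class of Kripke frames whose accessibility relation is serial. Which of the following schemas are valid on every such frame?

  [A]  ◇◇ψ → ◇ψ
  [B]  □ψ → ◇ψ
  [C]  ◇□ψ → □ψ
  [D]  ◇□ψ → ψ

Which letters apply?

B

(A) ◇◇ψ → ◇ψ (the dual of axiom 4) characterises the transitive frames. Such an R need not be transitive — not valid.
(B) axiom D: valid iff R is serial. Every such R is serial — valid.
(C) ◇□ψ → □ψ is the dual of axiom 5; it is valid on a frame exactly when R is euclidean. Such an R need not be euclidean, so not valid.
(D) ◇□ψ → ψ is the dual of axiom B, which corresponds to symmetry. Such an R need not be symmetric — not valid.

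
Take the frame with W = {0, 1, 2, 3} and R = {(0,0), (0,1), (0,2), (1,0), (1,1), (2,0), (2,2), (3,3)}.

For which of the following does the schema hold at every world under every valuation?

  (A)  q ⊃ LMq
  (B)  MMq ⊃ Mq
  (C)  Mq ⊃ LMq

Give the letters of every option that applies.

R is symmetric: every R-edge is matched by its reverse.
R is not transitive: 1 R 0 and 0 R 2 but not 1 R 2.
R is not euclidean: 0 R 1 and 0 R 2 but not 1 R 2.
(A) axiom B: valid iff R is symmetric. R is symmetric — valid.
(B) MMq ⊃ Mq (the dual of axiom 4) characterises the transitive frames. R is not transitive — not valid.
(C) Mq ⊃ LMq is axiom 5; it is valid on a frame exactly when R is euclidean. R is not euclidean, so not valid.

A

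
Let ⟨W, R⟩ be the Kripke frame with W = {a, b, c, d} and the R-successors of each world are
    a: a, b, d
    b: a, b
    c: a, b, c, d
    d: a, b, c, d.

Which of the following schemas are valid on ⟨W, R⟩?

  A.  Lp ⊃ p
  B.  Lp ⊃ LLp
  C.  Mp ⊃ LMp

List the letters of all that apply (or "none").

R is reflexive: each world relates to itself.
R is not transitive: a R d and d R c but not a R c.
R is not euclidean: a R b and a R d but not b R d.
(A) Lp ⊃ p is axiom T; it is valid on a frame exactly when R is reflexive. R is reflexive, so valid.
(B) axiom 4: valid iff R is transitive. R is not transitive — not valid.
(C) axiom 5: valid iff R is euclidean. R is not euclidean — not valid.

A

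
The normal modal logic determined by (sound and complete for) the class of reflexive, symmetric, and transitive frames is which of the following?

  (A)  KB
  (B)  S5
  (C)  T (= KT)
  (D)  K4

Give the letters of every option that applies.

(A) KB is determined by the class of symmetric frames.
(B) S5 is determined by exactly this class.
(C) T (= KT) is determined by the class of reflexive frames.
(D) K4 is determined by the class of transitive frames.

B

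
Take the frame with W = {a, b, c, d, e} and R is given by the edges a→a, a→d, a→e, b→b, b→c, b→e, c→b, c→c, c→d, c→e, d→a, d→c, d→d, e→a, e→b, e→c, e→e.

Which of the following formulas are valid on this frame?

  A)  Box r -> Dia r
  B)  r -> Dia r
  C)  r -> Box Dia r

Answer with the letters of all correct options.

A, B, C

R is reflexive: each world relates to itself.
R is symmetric: every R-edge is matched by its reverse.
R is serial: every world has an R-successor.
(A) Box r -> Dia r is axiom D; it is valid on a frame exactly when R is serial. R is serial, so valid.
(B) r -> Dia r is the dual of axiom T; it is valid on a frame exactly when R is reflexive. R is reflexive, so valid.
(C) r -> Box Dia r is axiom B, which corresponds to symmetry. R is symmetric — valid.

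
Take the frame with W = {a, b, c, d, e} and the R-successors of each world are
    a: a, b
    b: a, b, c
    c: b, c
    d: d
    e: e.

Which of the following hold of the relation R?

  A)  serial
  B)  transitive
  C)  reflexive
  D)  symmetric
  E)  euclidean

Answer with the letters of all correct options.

(A) serial: every world has an R-successor.
(B) not transitive: a R b and b R c but not a R c.
(C) reflexive: each world relates to itself.
(D) symmetric: every R-edge is matched by its reverse.
(E) not euclidean: b R a and b R c but not a R c.

A, C, D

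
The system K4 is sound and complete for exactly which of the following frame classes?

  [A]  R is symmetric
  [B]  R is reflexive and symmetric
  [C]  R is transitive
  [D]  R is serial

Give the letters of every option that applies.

C

(A) this class determines KB, not K4.
(B) this class determines B (= KTB), not K4.
(C) K4 is sound and complete for exactly this class.
(D) this class determines D, not K4.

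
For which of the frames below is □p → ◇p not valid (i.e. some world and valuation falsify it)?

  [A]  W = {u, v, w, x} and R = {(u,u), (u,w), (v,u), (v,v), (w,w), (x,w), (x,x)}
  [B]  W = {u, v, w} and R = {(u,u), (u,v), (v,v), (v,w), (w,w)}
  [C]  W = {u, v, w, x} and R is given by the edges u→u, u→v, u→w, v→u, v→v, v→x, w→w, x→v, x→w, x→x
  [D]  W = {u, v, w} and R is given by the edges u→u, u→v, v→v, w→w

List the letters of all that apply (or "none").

none

The schema □p → ◇p is axiom D; it is valid on a frame iff R is serial.
(A) R is serial (every world has an R-successor), so the schema is valid here.
(B) R is serial (every world has an R-successor), so the schema is valid here.
(C) R is serial (every world has an R-successor), so the schema is valid here.
(D) R is serial (every world has an R-successor), so the schema is valid here.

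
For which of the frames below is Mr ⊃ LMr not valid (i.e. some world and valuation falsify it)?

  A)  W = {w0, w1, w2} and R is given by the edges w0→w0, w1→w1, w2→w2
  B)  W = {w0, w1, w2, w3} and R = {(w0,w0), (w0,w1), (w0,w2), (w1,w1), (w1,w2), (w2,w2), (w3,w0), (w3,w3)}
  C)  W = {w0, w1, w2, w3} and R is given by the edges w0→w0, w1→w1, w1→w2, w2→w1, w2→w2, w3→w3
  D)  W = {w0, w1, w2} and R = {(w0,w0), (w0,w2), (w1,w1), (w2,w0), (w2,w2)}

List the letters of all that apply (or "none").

The schema Mr ⊃ LMr is axiom 5; it is valid on a frame iff R is euclidean.
(A) R is euclidean (any two R-successors of the same world are R-related), so the schema is valid here.
(B) R is not euclidean (w0 R w1 and w0 R w0 but not w1 R w0), so the schema fails here.
(C) R is euclidean (any two R-successors of the same world are R-related), so the schema is valid here.
(D) R is euclidean (any two R-successors of the same world are R-related), so the schema is valid here.

B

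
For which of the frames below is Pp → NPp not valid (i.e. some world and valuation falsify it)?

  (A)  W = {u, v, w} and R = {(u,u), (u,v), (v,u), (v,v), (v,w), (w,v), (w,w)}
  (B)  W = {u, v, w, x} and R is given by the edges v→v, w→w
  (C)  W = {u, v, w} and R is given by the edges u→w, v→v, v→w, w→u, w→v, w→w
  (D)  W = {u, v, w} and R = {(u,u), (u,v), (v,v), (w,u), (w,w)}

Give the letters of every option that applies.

The schema Pp → NPp is axiom 5; it is valid on a frame iff R is euclidean.
(A) R is not euclidean (v R u and v R w but not u R w), so the schema fails here.
(B) R is euclidean (any two R-successors of the same world are R-related), so the schema is valid here.
(C) R is not euclidean (w R u and w R v but not u R v), so the schema fails here.
(D) R is not euclidean (u R v and u R u but not v R u), so the schema fails here.

A, C, D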